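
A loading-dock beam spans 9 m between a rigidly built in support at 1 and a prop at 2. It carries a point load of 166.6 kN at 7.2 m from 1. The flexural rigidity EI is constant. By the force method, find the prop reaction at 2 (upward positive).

Take the reaction at 2 as the redundant and release it; the primary structure is a cantilever fixed at 1.
Downward deflection at the released point 2 due to the loads:
  point load 166.6 at a = 7.2: Pa²(3L − a)/(6EI) = 28501/EI
Tip deflection under a unit load at 2: L³/(3EI) = 243/EI.
Compatibility at 2: δ_0 − R_2·δ_{22} = 0, so R_2 = 28501/243 = 117.3 kN.

R_2 = 117.3 kN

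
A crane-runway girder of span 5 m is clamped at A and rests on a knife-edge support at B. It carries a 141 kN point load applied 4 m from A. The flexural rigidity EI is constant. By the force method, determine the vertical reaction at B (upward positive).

R_B = 99.26 kN

Remove the prop at B; the released (primary) structure is a cantilever built in at A.
Deflection at B on the released cantilever, summing each load's contribution:
  point load 141 at a = 4: Pa²(3L − a)/(6EI) = 4136/EI
Tip deflection under a unit load at B: L³/(3EI) = 41.67/EI.
The prop prevents deflection at B: R_B = δ_0/δ_{BB} = 4136/41.67 = 99.26 kN.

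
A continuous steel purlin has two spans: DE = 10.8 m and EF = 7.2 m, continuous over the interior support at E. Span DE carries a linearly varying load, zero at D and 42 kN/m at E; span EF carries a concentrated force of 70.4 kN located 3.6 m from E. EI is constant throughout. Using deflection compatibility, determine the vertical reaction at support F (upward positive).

Insert a hinge at E; M_E is the redundant, and each span becomes simply supported.
End slopes at the hinge E, treating each span as simply supported:
  span DE: triangular load, peak 42: w₀L³/(45EI) = 1176/EI
  span EF: point load 70.4 at a = 3.6: Pab(L + b)/(6LEI) = 228.1/EI
  relative rotation θ_0 = (1176 + 228.1)/EI = 1404/EI
A unit hogging moment at E produces rotation L₁/(3EI) + L₂/(3EI) = 6/EI.
Slope continuity at E: θ_0 = M_E·6/EI, so M_E = 1404/6 = 234 kN·m (hogging).
Span EF, ΣM about F: R_E^{EF}·7.2 = 253.4 + 234, so R_E^{EF} = 67.7 kN and R_F = 70.4 − 67.7 = 2.704 kN.

R_F = 2.704 kN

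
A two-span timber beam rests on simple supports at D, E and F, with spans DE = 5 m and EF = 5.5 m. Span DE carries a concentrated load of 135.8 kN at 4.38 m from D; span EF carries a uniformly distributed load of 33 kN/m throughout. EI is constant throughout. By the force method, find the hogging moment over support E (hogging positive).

Insert a hinge at E; M_E is the redundant, and each span becomes simply supported.
Discontinuity in slope at E on the released structure — sum the simple-span end rotations:
  span DE: point load 135.8 at a = 4.38: Pab(L + a)/(6LEI) = 115.3/EI
  span EF: UDL 33: wL³/(24EI) = 228.8/EI
  relative rotation θ_0 = (115.3 + 228.8)/EI = 344.1/EI
A unit hogging moment at E produces rotation L₁/(3EI) + L₂/(3EI) = 3.5/EI.
Compatibility: M_E·(L₁+L₂)/(3EI) = θ_0, giving M_E = 98.31 kN·m (hogging).

M_E = 98.31 kN·m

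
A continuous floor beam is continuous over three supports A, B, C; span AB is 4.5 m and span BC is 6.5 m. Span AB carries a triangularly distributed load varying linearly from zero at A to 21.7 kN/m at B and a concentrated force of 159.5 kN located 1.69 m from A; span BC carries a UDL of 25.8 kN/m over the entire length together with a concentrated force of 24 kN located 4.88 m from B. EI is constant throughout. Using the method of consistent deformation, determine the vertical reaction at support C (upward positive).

R_C = 78.69 kN

Release continuity at B by inserting a hinge; the redundant is the internal moment M_B. The primary structure is two simply-supported spans AB and BC.
Rotations at B on the released spans (each span's end-slope, ×1/EI):
  span AB: triangular load, peak 21.7: w₀L³/(45EI) = 43.94/EI
  span AB: point load 159.5 at a = 1.69: Pab(L + a)/(6LEI) = 173.7/EI
  span BC: UDL 25.8: wL³/(24EI) = 295.2/EI
  span BC: point load 24 at a = 4.88: Pab(L + b)/(6LEI) = 39.5/EI
  relative rotation θ_0 = (217.6 + 334.7)/EI = 552.3/EI
A unit hogging moment at B produces rotation L₁/(3EI) + L₂/(3EI) = 3.667/EI.
Slope continuity at B: θ_0 = M_B·3.667/EI, so M_B = 552.3/3.667 = 150.6 kN·m (hogging).
Span BC, ΣM about C: R_B^{BC}·6.5 = 583.9 + 150.6, so R_B^{BC} = 113 kN and R_C = 191.7 − 113 = 78.69 kN.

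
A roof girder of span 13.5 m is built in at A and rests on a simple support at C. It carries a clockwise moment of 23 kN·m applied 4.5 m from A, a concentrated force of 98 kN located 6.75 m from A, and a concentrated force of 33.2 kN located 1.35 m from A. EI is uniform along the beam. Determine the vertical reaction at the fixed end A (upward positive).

Take the reaction at C as the redundant and release it; the primary structure is a cantilever fixed at A.
Downward deflection at the released point C due to the loads:
  clockwise couple 23 at a = 4.5: M₀a(2L − a)/(2EI) = 1164/EI
  point load 98 at a = 6.75: Pa²(3L − a)/(6EI) = 25116/EI
  point load 33.2 at a = 1.35: Pa²(3L − a)/(6EI) = 394.8/EI
  δ_0 = 26676/EI
Flexibility coefficient — unit upward force at C: δ_{CC} = L³/(3EI) = 820.1/EI.
Compatibility at C: δ_0 − R_C·δ_{CC} = 0, so R_C = 26676/820.1 = 32.53 kN.
Vertical equilibrium: R_A = ΣP − R_C = 131.2 − 32.53 = 98.67 kN.

R_A = 98.67 kN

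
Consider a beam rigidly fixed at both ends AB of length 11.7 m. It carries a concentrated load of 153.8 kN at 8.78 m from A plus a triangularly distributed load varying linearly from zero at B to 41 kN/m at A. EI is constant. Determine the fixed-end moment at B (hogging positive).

M_B = 440 kN·m

Take the two fixed-end moments M_A, M_B as redundants; the released structure is the simple span AB.
End rotations of the released simple span under the applied load (×1/EI):
  at A: point load 153.8 at a = 8.78: Pab(L + b)/(6LEI) = 821.2/EI
  at B: point load 153.8 at a = 8.78: Pab(L + a)/(6LEI) = 1150/EI
  at A: triangular load, peak 41: w₀L³/(45EI) = 1459/EI
  at B: triangular load, peak 41: 7w₀L³/(360EI) = 1277/EI
  θ_A0 = 2280/EI,  θ_B0 = 2427/EI
Flexibility coefficients: a unit moment at one end gives L/(3EI) there and L/(6EI) at the far end, so f₁₁ = f₂₂ = 3.9/EI and f₁₂ = f₂₁ = 1.95/EI.
Compatibility — zero rotation at each built-in end:
  3.9 M_A + 1.95 M_B = 2280
  1.95 M_A + 3.9 M_B = 2427
Solving the pair gives M_A = 364.7 kN·m and M_B = 440 kN·m (hogging).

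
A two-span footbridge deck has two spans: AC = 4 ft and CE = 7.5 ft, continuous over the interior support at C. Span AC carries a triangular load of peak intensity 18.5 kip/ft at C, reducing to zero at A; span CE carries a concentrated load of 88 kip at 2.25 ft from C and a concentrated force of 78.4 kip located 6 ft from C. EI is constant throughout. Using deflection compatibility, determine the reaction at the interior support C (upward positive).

Insert a hinge at C; M_C is the redundant, and each span becomes simply supported.
Discontinuity in slope at C on the released structure — sum the simple-span end rotations:
  span AC: triangular load, peak 18.5: w₀L³/(45EI) = 26.31/EI
  span CE: point load 88 at a = 2.25: Pab(L + b)/(6LEI) = 294.5/EI
  span CE: point load 78.4 at a = 6: Pab(L + b)/(6LEI) = 141.1/EI
  relative rotation θ_0 = (26.31 + 435.6)/EI = 462/EI
A unit hogging moment at C produces rotation L₁/(3EI) + L₂/(3EI) = 3.833/EI.
Slope continuity at C: θ_0 = M_C·3.833/EI, so M_C = 462/3.833 = 120.5 kip·ft (hogging).
Span AC, ΣM about A with M_C applied at C: R_C^{AC}·4 = 98.67 + 120.5, so R_C^{AC} = 54.79 kip and R_A = 37 − 54.79 = -17.79 kip.
Span CE, ΣM about E: R_C^{CE}·7.5 = 579.6 + 120.5, so R_C^{CE} = 93.35 kip and R_E = 166.4 − 93.35 = 73.05 kip.
R_C = 54.79 + 93.35 = 148.1 kip.

R_C = 148.1 kip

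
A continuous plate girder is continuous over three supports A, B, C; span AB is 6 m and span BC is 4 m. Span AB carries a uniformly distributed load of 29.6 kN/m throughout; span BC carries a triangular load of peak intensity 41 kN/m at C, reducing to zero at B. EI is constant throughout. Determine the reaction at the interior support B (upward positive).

R_B = 155.8 kN

Insert a hinge at B; M_B is the redundant, and each span becomes simply supported.
Rotations at B on the released spans (each span's end-slope, ×1/EI):
  span AB: UDL 29.6: wL³/(24EI) = 266.4/EI
  span BC: triangular load, peak 41: 7w₀L³/(360EI) = 51.02/EI
  relative rotation θ_0 = (266.4 + 51.02)/EI = 317.4/EI
A unit hogging moment at B produces rotation L₁/(3EI) + L₂/(3EI) = 3.333/EI.
Compatibility: M_B·(L₁+L₂)/(3EI) = θ_0, giving M_B = 95.23 kN·m (hogging).
Span AB, ΣM about A with M_B applied at B: R_B^{AB}·6 = 532.8 + 95.23, so R_B^{AB} = 104.7 kN and R_A = 177.6 − 104.7 = 72.93 kN.
Span BC, ΣM about C: R_B^{BC}·4 = 109.3 + 95.23, so R_B^{BC} = 51.14 kN and R_C = 82 − 51.14 = 30.86 kN.
R_B = 104.7 + 51.14 = 155.8 kN.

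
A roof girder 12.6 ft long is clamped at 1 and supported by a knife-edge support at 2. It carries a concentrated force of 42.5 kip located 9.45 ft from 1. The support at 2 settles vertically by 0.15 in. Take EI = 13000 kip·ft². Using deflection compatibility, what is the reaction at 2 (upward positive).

R_2 = 26.65 kip

Choose R_2 as the redundant. The primary structure is the cantilever fixed at 1.
Free-end deflection of the primary structure under the applied loading (downward +):
  point load 42.5 at a = 9.45: Pa²(3L − a)/(6EI) = 17933/EI
Tip deflection under a unit load at 2: L³/(3EI) = 666.8/EI.
With EI = 13000 kip·ft²: δ_0 = 1.3795 ft and δ_{22} = 0.051292 ft/kip.
Compatibility — the beam at 2 must follow the support down by 0.0125 ft: δ_0 − R_2·δ_{22} = 0.0125, so R_2 = (1.3795 − 0.0125)/0.051292 = 26.65 kip.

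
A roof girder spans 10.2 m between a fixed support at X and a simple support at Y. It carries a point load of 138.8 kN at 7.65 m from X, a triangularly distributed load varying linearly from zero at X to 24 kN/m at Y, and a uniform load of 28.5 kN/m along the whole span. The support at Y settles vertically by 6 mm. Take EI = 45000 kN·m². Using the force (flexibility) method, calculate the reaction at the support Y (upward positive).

Release the roller at Y. Primary structure: cantilever fixed at X.
Downward deflection at the released point Y due to the loads:
  point load 138.8 at a = 7.65: Pa²(3L − a)/(6EI) = 31070/EI
  triangular load, peak 24 at the free end: 11w₀L⁴/(120EI) = 23814/EI
  UDL 28.5: wL⁴/(8EI) = 38562/EI
  δ_0 = 93445/EI
Flexibility coefficient — unit upward force at Y: δ_{YY} = L³/(3EI) = 353.7/EI.
With EI = 45000 kN·m²: δ_0 = 2.0766 m and δ_{YY} = 0.007861 m/kN.
Compatibility — the beam at Y must follow the support down by 0.006 m: δ_0 − R_Y·δ_{YY} = 0.006, so R_Y = (2.0766 − 0.006)/0.007861 = 263.4 kN.

R_Y = 263.4 kN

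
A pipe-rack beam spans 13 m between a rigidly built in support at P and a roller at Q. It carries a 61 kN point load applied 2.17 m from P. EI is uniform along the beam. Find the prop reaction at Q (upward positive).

Take the reaction at Q as the redundant and release it; the primary structure is a cantilever fixed at P.
Primary-structure tip deflection at Q by superposition:
  point load 61 at a = 2.17: Pa²(3L − a)/(6EI) = 1763/EI
Tip deflection under a unit load at Q: L³/(3EI) = 732.3/EI.
Compatibility at Q: δ_0 − R_Q·δ_{QQ} = 0, so R_Q = 1763/732.3 = 2.408 kN.

R_Q = 2.408 kN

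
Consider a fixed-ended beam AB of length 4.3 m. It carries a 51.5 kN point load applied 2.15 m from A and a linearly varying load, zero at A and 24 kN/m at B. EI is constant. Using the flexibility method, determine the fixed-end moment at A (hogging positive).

M_A = 42.47 kN·m

Release both end moments; the primary structure is a simply-supported span AB with redundants M_A and M_B.
Simple-span end rotations at A and B under the given loads:
  at A: point load 51.5 at a = 2.15: Pab(L + b)/(6LEI) = 59.51/EI
  at B: point load 51.5 at a = 2.15: Pab(L + a)/(6LEI) = 59.51/EI
  at A: triangular load, peak 24: 7w₀L³/(360EI) = 37.1/EI
  at B: triangular load, peak 24: w₀L³/(45EI) = 42.4/EI
  θ_A0 = 96.62/EI,  θ_B0 = 101.9/EI
Flexibility coefficients: a unit moment at one end gives L/(3EI) there and L/(6EI) at the far end, so f₁₁ = f₂₂ = 1.433/EI and f₁₂ = f₂₁ = 0.7167/EI.
Compatibility — zero rotation at each built-in end:
  1.433 M_A + 0.7167 M_B = 96.62
  0.7167 M_A + 1.433 M_B = 101.9
Solving the pair gives M_A = 42.47 kN·m and M_B = 49.87 kN·m (hogging).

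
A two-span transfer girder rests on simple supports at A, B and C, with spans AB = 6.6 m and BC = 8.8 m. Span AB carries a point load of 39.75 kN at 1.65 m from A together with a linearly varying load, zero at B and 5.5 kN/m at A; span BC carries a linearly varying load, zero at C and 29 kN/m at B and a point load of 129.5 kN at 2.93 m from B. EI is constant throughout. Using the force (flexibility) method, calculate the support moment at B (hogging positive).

Take M_B as the redundant. Released structure: two simple spans AB and BC with a hinge at B.
Discontinuity in slope at B on the released structure — sum the simple-span end rotations:
  span AB: point load 39.75 at a = 1.65: Pab(L + a)/(6LEI) = 67.64/EI
  span AB: triangular load, peak 5.5: 7w₀L³/(360EI) = 30.75/EI
  span BC: triangular load, peak 29: w₀L³/(45EI) = 439.2/EI
  span BC: point load 129.5 at a = 2.93: Pab(L + b)/(6LEI) = 618.8/EI
  relative rotation θ_0 = (98.38 + 1058)/EI = 1156/EI
A unit hogging moment at B produces rotation L₁/(3EI) + L₂/(3EI) = 5.133/EI.
Slope continuity at B: θ_0 = M_B·5.133/EI, so M_B = 1156/5.133 = 225.3 kN·m (hogging).

M_B = 225.3 kN·m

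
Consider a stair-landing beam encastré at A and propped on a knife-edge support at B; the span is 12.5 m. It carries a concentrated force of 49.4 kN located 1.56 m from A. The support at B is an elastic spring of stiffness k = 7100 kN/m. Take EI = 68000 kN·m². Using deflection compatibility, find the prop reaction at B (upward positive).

Remove the prop at B; the released (primary) structure is a cantilever built in at A.
Primary-structure tip deflection at B by superposition:
  point load 49.4 at a = 1.56: Pa²(3L − a)/(6EI) = 720.1/EI
Tip deflection under a unit load at B: L³/(3EI) = 651/EI.
With EI = 68000 kN·m²: δ_0 = 0.01059 m and δ_{BB} = 0.009574 m/kN.
Compatibility — the spring shortens by R_B/k under the reaction it provides: δ_0 − R_B·δ_{BB} = R_B/k. With 1/k = 0.000141 m/kN, R_B = δ_0 / (δ_{BB} + 1/k) = 0.01059 / (0.009574 + 0.000141) = 1.09 kN.

R_B = 1.09 kN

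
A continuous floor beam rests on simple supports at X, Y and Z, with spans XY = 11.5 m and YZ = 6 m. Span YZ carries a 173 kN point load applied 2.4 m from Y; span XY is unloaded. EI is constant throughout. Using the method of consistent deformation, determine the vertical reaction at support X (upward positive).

R_X = -5.942 kN

Insert a hinge at Y; M_Y is the redundant, and each span becomes simply supported.
Discontinuity in slope at Y on the released structure — sum the simple-span end rotations:
  span YZ: point load 173 at a = 2.4: Pab(L + b)/(6LEI) = 398.6/EI
  relative rotation θ_0 = (0 + 398.6)/EI = 398.6/EI
A unit hogging moment at Y produces rotation L₁/(3EI) + L₂/(3EI) = 5.833/EI.
Compatibility: M_Y·(L₁+L₂)/(3EI) = θ_0, giving M_Y = 68.33 kN·m (hogging).
Span XY, ΣM about X with M_Y applied at Y: R_Y^{XY}·11.5 = 0 + 68.33, so R_Y^{XY} = 5.942 kN and R_X = 0 − 5.942 = -5.942 kN.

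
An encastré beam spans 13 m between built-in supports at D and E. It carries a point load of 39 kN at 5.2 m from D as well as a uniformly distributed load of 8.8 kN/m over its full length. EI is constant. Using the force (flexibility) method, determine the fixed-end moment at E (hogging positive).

M_E = 172.6 kN·m

Release both end moments; the primary structure is a simply-supported span DE with redundants M_D and M_E.
End rotations of the released simple span under the applied load (×1/EI):
  at D: point load 39 at a = 5.2: Pab(L + b)/(6LEI) = 421.8/EI
  at E: point load 39 at a = 5.2: Pab(L + a)/(6LEI) = 369.1/EI
  at D: UDL 8.8: wL³/(24EI) = 805.6/EI
  at E: UDL 8.8: wL³/(24EI) = 805.6/EI
  θ_D0 = 1227/EI,  θ_E0 = 1175/EI
Flexibility coefficients: a unit moment at one end gives L/(3EI) there and L/(6EI) at the far end, so f₁₁ = f₂₂ = 4.333/EI and f₁₂ = f₂₁ = 2.167/EI.
Compatibility — zero rotation at each built-in end:
  4.333 M_D + 2.167 M_E = 1227
  2.167 M_D + 4.333 M_E = 1175
Solving the pair gives M_D = 196.9 kN·m and M_E = 172.6 kN·m (hogging).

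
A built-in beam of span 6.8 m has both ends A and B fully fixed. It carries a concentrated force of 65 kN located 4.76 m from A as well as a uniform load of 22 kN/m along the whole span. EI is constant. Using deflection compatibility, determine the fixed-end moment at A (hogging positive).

Take the two fixed-end moments M_A, M_B as redundants; the released structure is the simple span AB.
On the primary (simply-supported) span, the end slopes from the loading are:
  at A: point load 65 at a = 4.76: Pab(L + b)/(6LEI) = 136.8/EI
  at B: point load 65 at a = 4.76: Pab(L + a)/(6LEI) = 178.8/EI
  at A: UDL 22: wL³/(24EI) = 288.2/EI
  at B: UDL 22: wL³/(24EI) = 288.2/EI
  θ_A0 = 425/EI,  θ_B0 = 467.1/EI
Flexibility coefficients: a unit moment at one end gives L/(3EI) there and L/(6EI) at the far end, so f₁₁ = f₂₂ = 2.267/EI and f₁₂ = f₂₁ = 1.133/EI.
Compatibility — zero rotation at each built-in end:
  2.267 M_A + 1.133 M_B = 425
  1.133 M_A + 2.267 M_B = 467.1
Solving the pair gives M_A = 112.6 kN·m and M_B = 149.7 kN·m (hogging).

M_A = 112.6 kN·m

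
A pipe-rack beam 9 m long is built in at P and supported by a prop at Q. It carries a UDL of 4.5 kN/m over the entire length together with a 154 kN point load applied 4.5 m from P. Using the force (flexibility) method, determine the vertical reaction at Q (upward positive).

R_Q = 63.31 kN

Take the reaction at Q as the redundant and release it; the primary structure is a cantilever fixed at P.
Deflection at Q on the released cantilever, summing each load's contribution:
  UDL 4.5: wL⁴/(8EI) = 3691/EI
  point load 154 at a = 4.5: Pa²(3L − a)/(6EI) = 11694/EI
  δ_0 = 15385/EI
Flexibility coefficient — unit upward force at Q: δ_{QQ} = L³/(3EI) = 243/EI.
Compatibility at Q: δ_0 − R_Q·δ_{QQ} = 0, so R_Q = 15385/243 = 63.31 kN.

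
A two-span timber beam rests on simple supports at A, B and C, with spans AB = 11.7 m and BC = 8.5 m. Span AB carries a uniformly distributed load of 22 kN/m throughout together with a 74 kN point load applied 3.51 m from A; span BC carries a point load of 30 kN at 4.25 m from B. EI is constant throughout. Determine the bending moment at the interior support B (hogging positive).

M_B = 306.6 kN·m

Take M_B as the redundant. Released structure: two simple spans AB and BC with a hinge at B.
Rotations at B on the released spans (each span's end-slope, ×1/EI):
  span AB: UDL 22: wL³/(24EI) = 1468/EI
  span AB: point load 74 at a = 3.51: Pab(L + a)/(6LEI) = 460.9/EI
  span BC: point load 30 at a = 4.25: Pab(L + b)/(6LEI) = 135.5/EI
  relative rotation θ_0 = (1929 + 135.5)/EI = 2065/EI
A unit hogging moment at B produces rotation L₁/(3EI) + L₂/(3EI) = 6.733/EI.
Compatibility: M_B·(L₁+L₂)/(3EI) = θ_0, giving M_B = 306.6 kN·m (hogging).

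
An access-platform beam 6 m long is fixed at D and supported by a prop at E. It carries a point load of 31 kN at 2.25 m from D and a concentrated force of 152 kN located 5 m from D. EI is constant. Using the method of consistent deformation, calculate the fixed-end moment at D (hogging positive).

Release the roller at E. Primary structure: cantilever fixed at D.
Downward deflection at the released point E due to the loads:
  point load 31 at a = 2.25: Pa²(3L − a)/(6EI) = 412/EI
  point load 152 at a = 5: Pa²(3L − a)/(6EI) = 8233/EI
  δ_0 = 8645/EI
Flexibility coefficient — unit upward force at E: δ_{EE} = L³/(3EI) = 72/EI.
The prop prevents deflection at E: R_E = δ_0/δ_{EE} = 8645/72 = 120.1 kN.
Moment equilibrium about D: M_D = Σ(load moments about D) − R_E·L = 829.8 − 120.1×6 = 109.3 kN·m.

M_D = 109.3 kN·m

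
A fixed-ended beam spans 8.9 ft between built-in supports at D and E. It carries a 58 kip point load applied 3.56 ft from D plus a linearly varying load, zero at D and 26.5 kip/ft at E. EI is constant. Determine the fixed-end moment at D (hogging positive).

Release both end moments; the primary structure is a simply-supported span DE with redundants M_D and M_E.
On the primary (simply-supported) span, the end slopes from the loading are:
  at D: point load 58 at a = 3.56: Pab(L + b)/(6LEI) = 294/EI
  at E: point load 58 at a = 3.56: Pab(L + a)/(6LEI) = 257.3/EI
  at D: triangular load, peak 26.5: 7w₀L³/(360EI) = 363.3/EI
  at E: triangular load, peak 26.5: w₀L³/(45EI) = 415.1/EI
  θ_D0 = 657.3/EI,  θ_E0 = 672.4/EI
Flexibility coefficients: a unit moment at one end gives L/(3EI) there and L/(6EI) at the far end, so f₁₁ = f₂₂ = 2.967/EI and f₁₂ = f₂₁ = 1.483/EI.
Compatibility — zero rotation at each built-in end:
  2.967 M_D + 1.483 M_E = 657.3
  1.483 M_D + 2.967 M_E = 672.4
Solving the pair gives M_D = 144.3 kip·ft and M_E = 154.5 kip·ft (hogging).

M_D = 144.3 kip·ft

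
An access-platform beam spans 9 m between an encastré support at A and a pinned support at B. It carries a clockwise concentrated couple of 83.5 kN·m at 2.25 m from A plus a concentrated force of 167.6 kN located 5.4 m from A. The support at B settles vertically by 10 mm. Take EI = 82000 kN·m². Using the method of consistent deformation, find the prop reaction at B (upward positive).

R_B = 75.12 kN

Choose R_B as the redundant. The primary structure is the cantilever fixed at A.
Free-end deflection of the primary structure under the applied loading (downward +):
  clockwise couple 83.5 at a = 2.25: M₀a(2L − a)/(2EI) = 1480/EI
  point load 167.6 at a = 5.4: Pa²(3L − a)/(6EI) = 17594/EI
  δ_0 = 19073/EI
Tip deflection under a unit load at B: L³/(3EI) = 243/EI.
With EI = 82000 kN·m²: δ_0 = 0.2326 m and δ_{BB} = 0.002963 m/kN.
Compatibility — the beam at B must follow the support down by 0.01 m: δ_0 − R_B·δ_{BB} = 0.01, so R_B = (0.2326 − 0.01)/0.002963 = 75.12 kN.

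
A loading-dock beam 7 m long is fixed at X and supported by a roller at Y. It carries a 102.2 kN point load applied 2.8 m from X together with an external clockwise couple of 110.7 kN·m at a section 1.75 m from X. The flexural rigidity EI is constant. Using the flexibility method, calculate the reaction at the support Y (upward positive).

R_Y = 31.64 kN

Release the roller at Y. Primary structure: cantilever fixed at X.
Downward deflection at the released point Y due to the loads:
  point load 102.2 at a = 2.8: Pa²(3L − a)/(6EI) = 2430/EI
  clockwise couple 110.7 at a = 1.75: M₀a(2L − a)/(2EI) = 1187/EI
  δ_0 = 3617/EI
Flexibility coefficient — unit upward force at Y: δ_{YY} = L³/(3EI) = 114.3/EI.
The prop prevents deflection at Y: R_Y = δ_0/δ_{YY} = 3617/114.3 = 31.64 kN.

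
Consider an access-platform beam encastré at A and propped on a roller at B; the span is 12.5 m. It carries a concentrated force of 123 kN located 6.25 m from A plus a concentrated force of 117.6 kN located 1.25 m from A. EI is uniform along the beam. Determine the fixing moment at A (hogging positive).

M_A = 414 kN·m

Choose R_B as the redundant. The primary structure is the cantilever fixed at A.
Free-end deflection of the primary structure under the applied loading (downward +):
  point load 123 at a = 6.25: Pa²(3L − a)/(6EI) = 25024/EI
  point load 117.6 at a = 1.25: Pa²(3L − a)/(6EI) = 1110/EI
  δ_0 = 26135/EI
Tip deflection under a unit load at B: L³/(3EI) = 651/EI.
Compatibility at B: δ_0 − R_B·δ_{BB} = 0, so R_B = 26135/651 = 40.14 kN.
Moment equilibrium about A: M_A = Σ(load moments about A) − R_B·L = 915.8 − 40.14×12.5 = 414 kN·m.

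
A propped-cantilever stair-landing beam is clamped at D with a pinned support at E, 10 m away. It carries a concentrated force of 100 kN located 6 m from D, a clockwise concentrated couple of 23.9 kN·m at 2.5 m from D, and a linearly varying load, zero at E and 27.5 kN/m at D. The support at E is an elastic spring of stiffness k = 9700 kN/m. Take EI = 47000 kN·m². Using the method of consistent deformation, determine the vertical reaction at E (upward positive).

R_E = 71.23 kN

Release the roller at E. Primary structure: cantilever fixed at D.
Downward deflection at the released point E due to the loads:
  point load 100 at a = 6: Pa²(3L − a)/(6EI) = 14400/EI
  clockwise couple 23.9 at a = 2.5: M₀a(2L − a)/(2EI) = 522.8/EI
  triangular load, peak 27.5 at the fixed end: w₀L⁴/(30EI) = 9167/EI
  δ_0 = 24089/EI
Tip deflection under a unit load at E: L³/(3EI) = 333.3/EI.
With EI = 47000 kN·m²: δ_0 = 0.51254 m and δ_{EE} = 0.007092 m/kN.
Compatibility — the spring shortens by R_E/k under the reaction it provides: δ_0 − R_E·δ_{EE} = R_E/k. With 1/k = 0.000103 m/kN, R_E = δ_0 / (δ_{EE} + 1/k) = 0.51254 / (0.007092 + 0.000103) = 71.23 kN.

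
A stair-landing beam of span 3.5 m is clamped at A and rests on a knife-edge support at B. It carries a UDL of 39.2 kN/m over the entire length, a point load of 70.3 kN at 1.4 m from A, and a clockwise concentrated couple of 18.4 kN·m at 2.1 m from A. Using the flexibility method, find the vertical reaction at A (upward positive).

R_A = 134.8 kN

Take the reaction at B as the redundant and release it; the primary structure is a cantilever fixed at A.
Downward deflection at the released point B due to the loads:
  UDL 39.2: wL⁴/(8EI) = 735.3/EI
  point load 70.3 at a = 1.4: Pa²(3L − a)/(6EI) = 209/EI
  clockwise couple 18.4 at a = 2.1: M₀a(2L − a)/(2EI) = 94.67/EI
  δ_0 = 1039/EI
Flexibility coefficient — unit upward force at B: δ_{BB} = L³/(3EI) = 14.29/EI.
The prop prevents deflection at B: R_B = δ_0/δ_{BB} = 1039/14.29 = 72.7 kN.
Vertical equilibrium: R_A = ΣP − R_B = 207.5 − 72.7 = 134.8 kN.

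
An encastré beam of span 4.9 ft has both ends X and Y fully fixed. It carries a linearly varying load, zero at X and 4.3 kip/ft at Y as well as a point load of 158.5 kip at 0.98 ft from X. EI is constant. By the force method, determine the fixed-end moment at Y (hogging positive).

M_Y = 30.01 kip·ft

Release both end moments; the primary structure is a simply-supported span XY with redundants M_X and M_Y.
Simple-span end rotations at X and Y under the given loads:
  at X: triangular load, peak 4.3: 7w₀L³/(360EI) = 9.837/EI
  at Y: triangular load, peak 4.3: w₀L³/(45EI) = 11.24/EI
  at X: point load 158.5 at a = 0.98: Pab(L + b)/(6LEI) = 182.7/EI
  at Y: point load 158.5 at a = 0.98: Pab(L + a)/(6LEI) = 121.8/EI
  θ_X0 = 192.5/EI,  θ_Y0 = 133/EI
Flexibility coefficients: a unit moment at one end gives L/(3EI) there and L/(6EI) at the far end, so f₁₁ = f₂₂ = 1.633/EI and f₁₂ = f₂₁ = 0.8167/EI.
Compatibility — zero rotation at each built-in end:
  1.633 M_X + 0.8167 M_Y = 192.5
  0.8167 M_X + 1.633 M_Y = 133
Solving the pair gives M_X = 102.9 kip·ft and M_Y = 30.01 kip·ft (hogging).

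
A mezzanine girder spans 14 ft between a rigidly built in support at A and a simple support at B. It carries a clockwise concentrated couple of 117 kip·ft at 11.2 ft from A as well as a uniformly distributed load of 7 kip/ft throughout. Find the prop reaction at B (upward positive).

R_B = 48.78 kip

Choose R_B as the redundant. The primary structure is the cantilever fixed at A.
Deflection at B on the released cantilever, summing each load's contribution:
  clockwise couple 117 at a = 11.2: M₀a(2L − a)/(2EI) = 11007/EI
  UDL 7: wL⁴/(8EI) = 33614/EI
  δ_0 = 44621/EI
Tip deflection under a unit load at B: L³/(3EI) = 914.7/EI.
Compatibility at B: δ_0 − R_B·δ_{BB} = 0, so R_B = 44621/914.7 = 48.78 kip.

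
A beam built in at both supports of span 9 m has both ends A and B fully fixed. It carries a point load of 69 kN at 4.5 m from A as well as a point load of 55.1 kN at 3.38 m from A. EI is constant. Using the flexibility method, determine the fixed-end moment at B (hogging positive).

M_B = 121.3 kN·m

Release both end moments; the primary structure is a simply-supported span AB with redundants M_A and M_B.
Simple-span end rotations at A and B under the given loads:
  at A: point load 69 at a = 4.5: Pab(L + b)/(6LEI) = 349.3/EI
  at B: point load 69 at a = 4.5: Pab(L + a)/(6LEI) = 349.3/EI
  at A: point load 55.1 at a = 3.38: Pab(L + b)/(6LEI) = 283.4/EI
  at B: point load 55.1 at a = 3.38: Pab(L + a)/(6LEI) = 240/EI
  θ_A0 = 632.7/EI,  θ_B0 = 589.3/EI
Flexibility coefficients: a unit moment at one end gives L/(3EI) there and L/(6EI) at the far end, so f₁₁ = f₂₂ = 3/EI and f₁₂ = f₂₁ = 1.5/EI.
Compatibility — zero rotation at each built-in end:
  3 M_A + 1.5 M_B = 632.7
  1.5 M_A + 3 M_B = 589.3
Solving the pair gives M_A = 150.2 kN·m and M_B = 121.3 kN·m (hogging).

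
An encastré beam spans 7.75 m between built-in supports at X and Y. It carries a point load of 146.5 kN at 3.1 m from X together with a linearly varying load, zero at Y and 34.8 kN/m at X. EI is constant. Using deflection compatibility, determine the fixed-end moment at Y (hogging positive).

M_Y = 178.7 kN·m

Take the two fixed-end moments M_X, M_Y as redundants; the released structure is the simple span XY.
On the primary (simply-supported) span, the end slopes from the loading are:
  at X: point load 146.5 at a = 3.1: Pab(L + b)/(6LEI) = 563.1/EI
  at Y: point load 146.5 at a = 3.1: Pab(L + a)/(6LEI) = 492.8/EI
  at X: triangular load, peak 34.8: w₀L³/(45EI) = 360/EI
  at Y: triangular load, peak 34.8: 7w₀L³/(360EI) = 315/EI
  θ_X0 = 923.1/EI,  θ_Y0 = 807.7/EI
Flexibility coefficients: a unit moment at one end gives L/(3EI) there and L/(6EI) at the far end, so f₁₁ = f₂₂ = 2.583/EI and f₁₂ = f₂₁ = 1.292/EI.
Compatibility — zero rotation at each built-in end:
  2.583 M_X + 1.292 M_Y = 923.1
  1.292 M_X + 2.583 M_Y = 807.7
Solving the pair gives M_X = 268 kN·m and M_Y = 178.7 kN·m (hogging).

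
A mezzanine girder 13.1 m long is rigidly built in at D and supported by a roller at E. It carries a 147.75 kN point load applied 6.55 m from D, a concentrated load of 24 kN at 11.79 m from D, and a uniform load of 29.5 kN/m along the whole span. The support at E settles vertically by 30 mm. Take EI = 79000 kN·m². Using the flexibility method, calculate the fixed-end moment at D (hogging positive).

M_D = 1053 kN·m

Remove the prop at E; the released (primary) structure is a cantilever built in at D.
Primary-structure tip deflection at E by superposition:
  point load 147.75 at a = 6.55: Pa²(3L − a)/(6EI) = 34600/EI
  point load 24 at a = 11.79: Pa²(3L − a)/(6EI) = 15296/EI
  UDL 29.5: wL⁴/(8EI) = 108597/EI
  δ_0 = 158492/EI
Tip deflection under a unit load at E: L³/(3EI) = 749.4/EI.
With EI = 79000 kN·m²: δ_0 = 2.0062 m and δ_{EE} = 0.009486 m/kN.
Compatibility — the beam at E must follow the support down by 0.03 m: δ_0 − R_E·δ_{EE} = 0.03, so R_E = (2.0062 − 0.03)/0.009486 = 208.3 kN.
Moment equilibrium about D: M_D = Σ(load moments about D) − R_E·L = 3782 − 208.3×13.1 = 1053 kN·m.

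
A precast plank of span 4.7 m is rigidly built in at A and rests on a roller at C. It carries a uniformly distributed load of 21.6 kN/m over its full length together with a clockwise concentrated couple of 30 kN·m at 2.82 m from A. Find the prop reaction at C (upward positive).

Take the reaction at C as the redundant and release it; the primary structure is a cantilever fixed at A.
Downward deflection at the released point C due to the loads:
  UDL 21.6: wL⁴/(8EI) = 1318/EI
  clockwise couple 30 at a = 2.82: M₀a(2L − a)/(2EI) = 278.3/EI
  δ_0 = 1596/EI
Flexibility coefficient — unit upward force at C: δ_{CC} = L³/(3EI) = 34.61/EI.
The prop prevents deflection at C: R_C = δ_0/δ_{CC} = 1596/34.61 = 46.11 kN.

R_C = 46.11 kN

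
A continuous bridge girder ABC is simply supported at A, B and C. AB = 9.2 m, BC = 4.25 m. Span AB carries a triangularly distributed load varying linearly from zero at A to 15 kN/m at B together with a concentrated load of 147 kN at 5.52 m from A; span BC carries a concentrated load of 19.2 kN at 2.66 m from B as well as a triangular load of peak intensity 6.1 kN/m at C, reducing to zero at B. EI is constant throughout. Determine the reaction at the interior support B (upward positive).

Take M_B as the redundant. Released structure: two simple spans AB and BC with a hinge at B.
Rotations at B on the released spans (each span's end-slope, ×1/EI):
  span AB: triangular load, peak 15: w₀L³/(45EI) = 259.6/EI
  span AB: point load 147 at a = 5.52: Pab(L + a)/(6LEI) = 796.3/EI
  span BC: point load 19.2 at a = 2.66: Pab(L + b)/(6LEI) = 18.6/EI
  span BC: triangular load, peak 6.1: 7w₀L³/(360EI) = 9.105/EI
  relative rotation θ_0 = (1056 + 27.7)/EI = 1084/EI
A unit hogging moment at B produces rotation L₁/(3EI) + L₂/(3EI) = 4.483/EI.
Compatibility: M_B·(L₁+L₂)/(3EI) = θ_0, giving M_B = 241.7 kN·m (hogging).
Span AB, ΣM about A with M_B applied at B: R_B^{AB}·9.2 = 1235 + 241.7, so R_B^{AB} = 160.5 kN and R_A = 216 − 160.5 = 55.53 kN.
Span BC, ΣM about C: R_B^{BC}·4.25 = 48.89 + 241.7, so R_B^{BC} = 68.37 kN and R_C = 32.16 − 68.37 = -36.21 kN.
R_B = 160.5 + 68.37 = 228.8 kN.

R_B = 228.8 kN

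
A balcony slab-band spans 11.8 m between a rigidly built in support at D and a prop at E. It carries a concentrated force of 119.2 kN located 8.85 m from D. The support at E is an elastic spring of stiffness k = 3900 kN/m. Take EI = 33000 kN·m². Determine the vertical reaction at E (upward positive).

Remove the prop at E; the released (primary) structure is a cantilever built in at D.
Deflection at E on the released cantilever, summing each load's contribution:
  point load 119.2 at a = 8.85: Pa²(3L − a)/(6EI) = 41312/EI
Flexibility coefficient — unit upward force at E: δ_{EE} = L³/(3EI) = 547.7/EI.
With EI = 33000 kN·m²: δ_0 = 1.2519 m and δ_{EE} = 0.016596 m/kN.
Compatibility — the spring shortens by R_E/k under the reaction it provides: δ_0 − R_E·δ_{EE} = R_E/k. With 1/k = 0.000256 m/kN, R_E = δ_0 / (δ_{EE} + 1/k) = 1.2519 / (0.016596 + 0.000256) = 74.28 kN.

R_E = 74.28 kN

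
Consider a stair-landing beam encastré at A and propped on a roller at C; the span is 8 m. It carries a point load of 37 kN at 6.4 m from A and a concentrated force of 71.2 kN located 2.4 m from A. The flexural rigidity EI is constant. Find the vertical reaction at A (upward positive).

Take the reaction at C as the redundant and release it; the primary structure is a cantilever fixed at A.
Deflection at C on the released cantilever, summing each load's contribution:
  point load 37 at a = 6.4: Pa²(3L − a)/(6EI) = 4446/EI
  point load 71.2 at a = 2.4: Pa²(3L − a)/(6EI) = 1476/EI
  δ_0 = 5922/EI
Tip deflection under a unit load at C: L³/(3EI) = 170.7/EI.
Compatibility at C: δ_0 − R_C·δ_{CC} = 0, so R_C = 5922/170.7 = 34.7 kN.
Vertical equilibrium: R_A = ΣP − R_C = 108.2 − 34.7 = 73.5 kN.

R_A = 73.5 kN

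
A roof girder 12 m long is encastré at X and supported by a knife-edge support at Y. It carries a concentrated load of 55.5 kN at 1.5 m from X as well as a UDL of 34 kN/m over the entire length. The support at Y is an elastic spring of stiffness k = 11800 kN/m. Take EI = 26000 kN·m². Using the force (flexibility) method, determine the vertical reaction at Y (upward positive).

Remove the prop at Y; the released (primary) structure is a cantilever built in at X.
Primary-structure tip deflection at Y by superposition:
  point load 55.5 at a = 1.5: Pa²(3L − a)/(6EI) = 718/EI
  UDL 34: wL⁴/(8EI) = 88128/EI
  δ_0 = 88846/EI
Tip deflection under a unit load at Y: L³/(3EI) = 576/EI.
With EI = 26000 kN·m²: δ_0 = 3.4172 m and δ_{YY} = 0.022154 m/kN.
Compatibility — the spring shortens by R_Y/k under the reaction it provides: δ_0 − R_Y·δ_{YY} = R_Y/k. With 1/k = 0.000085 m/kN, R_Y = δ_0 / (δ_{YY} + 1/k) = 3.4172 / (0.022154 + 0.000085) = 153.7 kN.

R_Y = 153.7 kN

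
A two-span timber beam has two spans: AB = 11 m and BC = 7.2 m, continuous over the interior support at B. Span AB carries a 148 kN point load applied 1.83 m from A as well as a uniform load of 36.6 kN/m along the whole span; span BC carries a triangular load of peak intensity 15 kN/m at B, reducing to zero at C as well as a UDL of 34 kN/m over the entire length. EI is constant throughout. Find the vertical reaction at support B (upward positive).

Insert a hinge at B; M_B is the redundant, and each span becomes simply supported.
Rotations at B on the released spans (each span's end-slope, ×1/EI):
  span AB: point load 148 at a = 1.83: Pab(L + a)/(6LEI) = 482.8/EI
  span AB: UDL 36.6: wL³/(24EI) = 2030/EI
  span BC: triangular load, peak 15: w₀L³/(45EI) = 124.4/EI
  span BC: UDL 34: wL³/(24EI) = 528.8/EI
  relative rotation θ_0 = (2513 + 653.2)/EI = 3166/EI
A unit hogging moment at B produces rotation L₁/(3EI) + L₂/(3EI) = 6.067/EI.
Slope continuity at B: θ_0 = M_B·6.067/EI, so M_B = 3166/6.067 = 521.8 kN·m (hogging).
Span AB, ΣM about A with M_B applied at B: R_B^{AB}·11 = 2485 + 521.8, so R_B^{AB} = 273.4 kN and R_A = 550.6 − 273.4 = 277.2 kN.
Span BC, ΣM about C: R_B^{BC}·7.2 = 1140 + 521.8, so R_B^{BC} = 230.9 kN and R_C = 298.8 − 230.9 = 67.92 kN.
R_B = 273.4 + 230.9 = 504.2 kN.

R_B = 504.2 kN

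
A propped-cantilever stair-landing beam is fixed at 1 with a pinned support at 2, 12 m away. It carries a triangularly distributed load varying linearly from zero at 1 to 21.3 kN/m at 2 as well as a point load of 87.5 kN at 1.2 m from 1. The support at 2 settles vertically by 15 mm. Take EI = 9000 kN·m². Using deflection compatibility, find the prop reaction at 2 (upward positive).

Remove the prop at 2; the released (primary) structure is a cantilever built in at 1.
Deflection at 2 on the released cantilever, summing each load's contribution:
  triangular load, peak 21.3 at the free end: 11w₀L⁴/(120EI) = 40487/EI
  point load 87.5 at a = 1.2: Pa²(3L − a)/(6EI) = 730.8/EI
  δ_0 = 41218/EI
Flexibility coefficient — unit upward force at 2: δ_{22} = L³/(3EI) = 576/EI.
With EI = 9000 kN·m²: δ_0 = 4.5798 m and δ_{22} = 0.064 m/kN.
Compatibility — the beam at 2 must follow the support down by 0.015 m: δ_0 − R_2·δ_{22} = 0.015, so R_2 = (4.5798 − 0.015)/0.064 = 71.32 kN.

R_2 = 71.32 kN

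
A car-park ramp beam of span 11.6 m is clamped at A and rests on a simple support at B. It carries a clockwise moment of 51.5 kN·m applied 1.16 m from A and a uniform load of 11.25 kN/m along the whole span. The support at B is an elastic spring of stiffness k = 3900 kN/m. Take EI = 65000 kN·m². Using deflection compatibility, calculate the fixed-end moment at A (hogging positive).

M_A = 244.1 kN·m

Choose R_B as the redundant. The primary structure is the cantilever fixed at A.
Downward deflection at the released point B due to the loads:
  clockwise couple 51.5 at a = 1.16: M₀a(2L − a)/(2EI) = 658.3/EI
  UDL 11.25: wL⁴/(8EI) = 25462/EI
  δ_0 = 26120/EI
Tip deflection under a unit load at B: L³/(3EI) = 520.3/EI.
With EI = 65000 kN·m²: δ_0 = 0.40185 m and δ_{BB} = 0.008005 m/kN.
Compatibility — the spring shortens by R_B/k under the reaction it provides: δ_0 − R_B·δ_{BB} = R_B/k. With 1/k = 0.000256 m/kN, R_B = δ_0 / (δ_{BB} + 1/k) = 0.40185 / (0.008005 + 0.000256) = 48.64 kN.
Moment equilibrium about A: M_A = Σ(load moments about A) − R_B·L = 808.4 − 48.64×11.6 = 244.1 kN·m.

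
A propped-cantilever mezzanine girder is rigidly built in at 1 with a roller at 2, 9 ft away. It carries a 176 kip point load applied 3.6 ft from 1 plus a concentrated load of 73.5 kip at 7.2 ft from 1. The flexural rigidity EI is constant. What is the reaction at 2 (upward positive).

Choose R_2 as the redundant. The primary structure is the cantilever fixed at 1.
Deflection at 2 on the released cantilever, summing each load's contribution:
  point load 176 at a = 3.6: Pa²(3L − a)/(6EI) = 8896/EI
  point load 73.5 at a = 7.2: Pa²(3L − a)/(6EI) = 12574/EI
  δ_0 = 21470/EI
Tip deflection under a unit load at 2: L³/(3EI) = 243/EI.
The prop prevents deflection at 2: R_2 = δ_0/δ_{22} = 21470/243 = 88.35 kip.

R_2 = 88.35 kip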